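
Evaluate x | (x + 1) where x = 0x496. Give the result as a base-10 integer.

x = 10010010110 = 1174
x + 1 = 10010010111
OR    = 10010010111 = 1175
(x | (x + 1) sets the lowest cleared bit.)

1175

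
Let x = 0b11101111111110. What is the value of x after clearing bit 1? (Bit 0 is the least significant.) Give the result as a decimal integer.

15356

x = 11101111111110
bit 1 is currently 1; clear it via x & ~(1 << 1) = x & ~2
→ 11101111111100 = 15356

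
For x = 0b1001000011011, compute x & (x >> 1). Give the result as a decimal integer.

9

x = 1001000011011 = 4635
x>>1 = 0100100001101
AND  = 0000000001001 = 9
(x & (x >> 1) has a 1 wherever x has two consecutive 1 bits.)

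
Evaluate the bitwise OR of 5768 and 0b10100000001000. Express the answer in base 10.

5768 = 01011010001000
b = 10100000001000
 OR → 11111010001000 = 16008

16008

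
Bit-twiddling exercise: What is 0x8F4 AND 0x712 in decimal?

16

0x8F4 = 100011110100
0x712 = 011100010010
AND → 000000010000 = 16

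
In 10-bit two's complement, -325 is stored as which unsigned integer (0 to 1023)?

699

325 in 10 bits: 0101000101
Invert: 1010111010
Add 1:  1010111011 = 699
(Check: 2^10 - 325 = 1024 - 325 = 699.)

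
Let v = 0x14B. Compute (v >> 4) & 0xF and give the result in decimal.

4

v = 0101001011
Shift right by 4: 010100
Mask low 4 bits: 0100 = 4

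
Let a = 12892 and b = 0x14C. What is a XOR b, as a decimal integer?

13072

12892 = 11001001011100
0x14C = 00000101001100
XOR → 11001100010000 = 13072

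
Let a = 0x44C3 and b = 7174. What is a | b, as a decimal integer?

0x44C3 = 100010011000011
7174 = 001110000000110
 OR → 101110011000111 = 23751

23751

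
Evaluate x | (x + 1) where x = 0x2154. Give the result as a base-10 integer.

x = 10000101010100 = 8532
x + 1 = 10000101010101
OR    = 10000101010101 = 8533
(x | (x + 1) sets the lowest cleared bit.)

8533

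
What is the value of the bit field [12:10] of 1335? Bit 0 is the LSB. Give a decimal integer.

1

v = 0010100110111
Shift right by 10: 001
Mask low 3 bits: 001 = 1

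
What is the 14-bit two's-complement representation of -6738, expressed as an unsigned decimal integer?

6738 in 14 bits: 01101001010010
Invert: 10010110101101
Add 1:  10010110101110 = 9646
(Check: 2^14 - 6738 = 16384 - 6738 = 9646.)

9646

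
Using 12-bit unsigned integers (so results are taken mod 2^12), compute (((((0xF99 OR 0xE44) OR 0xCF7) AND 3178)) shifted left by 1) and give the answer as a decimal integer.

2260

0xF99 = 111110011001
0xE44 = 111001000100
→ OR → 111111011101 = 4061
0xCF7 = 110011110111
→ OR → 111111111111 = 4095
3178 = 110001101010
→ AND → 110001101010 = 3178
→ shifted left by 1 (mod 2^12) → 100011010100 = 2260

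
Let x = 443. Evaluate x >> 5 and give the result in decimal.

13

443 = 110111011
shift right by 5 → 000001101 = 13
(equivalently, floor(443 / 32))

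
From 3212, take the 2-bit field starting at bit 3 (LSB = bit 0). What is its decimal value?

1

v = 0110010001100
Shift right by 3: 0110010001
Mask low 2 bits: 01 = 1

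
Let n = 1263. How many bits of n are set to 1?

8

1263 = 10011101111
Count the 1s: 1 + 1 + 1 + 1 + 1 + 1 + 1 + 1 = 8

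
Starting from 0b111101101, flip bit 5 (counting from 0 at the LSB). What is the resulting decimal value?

x = 111101101
bit 5 is currently 1; toggle it via x ^ (1 << 5) = x ^ 32
→ 111001101 = 461

461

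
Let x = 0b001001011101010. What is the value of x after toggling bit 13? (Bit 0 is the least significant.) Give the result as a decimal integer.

13034

x = 001001011101010
bit 13 is currently 0; toggle it via x ^ (1 << 13) = x ^ 8192
→ 011001011101010 = 13034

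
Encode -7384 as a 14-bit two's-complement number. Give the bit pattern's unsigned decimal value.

9000

7384 in 14 bits: 01110011011000
Invert: 10001100100111
Add 1:  10001100101000 = 9000
(Check: 2^14 - 7384 = 16384 - 7384 = 9000.)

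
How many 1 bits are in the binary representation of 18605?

7

18605 = 100100010101101
Count the 1s: 1 + 1 + 1 + 1 + 1 + 1 + 1 = 7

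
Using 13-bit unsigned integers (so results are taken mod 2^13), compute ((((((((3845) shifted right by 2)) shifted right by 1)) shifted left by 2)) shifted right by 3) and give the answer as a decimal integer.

240

3845 = 0111100000101
→ shifted right by 2 → 0001111000001 = 961
→ shifted right by 1 → 0000111100000 = 480
→ shifted left by 2 (mod 2^13) → 0011110000000 = 1920
→ shifted right by 3 → 0000011110000 = 240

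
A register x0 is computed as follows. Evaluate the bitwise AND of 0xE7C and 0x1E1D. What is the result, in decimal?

3612

0xE7C = 0111001111100
0x1E1D = 1111000011101
AND → 0111000011100 = 3612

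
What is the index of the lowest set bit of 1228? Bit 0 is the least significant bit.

1228 = 10011001100
Trailing zeros: 2, so the lowest set bit is bit 2 (value 4).

2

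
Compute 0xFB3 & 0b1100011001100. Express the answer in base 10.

0xFB3 = 0111110110011
b = 1100011001100
AND → 0100010000000 = 2176

2176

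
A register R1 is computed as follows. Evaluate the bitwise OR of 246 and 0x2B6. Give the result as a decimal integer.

246 = 0011110110
0x2B6 = 1010110110
 OR → 1011110110 = 758

758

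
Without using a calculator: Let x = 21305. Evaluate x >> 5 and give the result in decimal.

21305 = 101001100111001
shift right by 5 → 000001010011001 = 665
(equivalently, floor(21305 / 32))

665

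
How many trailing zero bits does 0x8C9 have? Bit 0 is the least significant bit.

0x8C9 = 100011001001
Trailing zeros: 0, so the lowest set bit is bit 0 (value 1).

0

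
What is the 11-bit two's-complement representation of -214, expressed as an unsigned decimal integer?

1834

214 in 11 bits: 00011010110
Invert: 11100101001
Add 1:  11100101010 = 1834
(Check: 2^11 - 214 = 2048 - 214 = 1834.)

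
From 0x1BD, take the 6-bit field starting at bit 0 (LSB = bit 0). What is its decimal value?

v = 110111101
Shift right by 0: 110111101
Mask low 6 bits: 111101 = 61

61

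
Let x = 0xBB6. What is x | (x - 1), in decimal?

x = 101110110110 = 2998
x - 1 = 101110110101
OR    = 101110110111 = 2999
(x | (x - 1) sets all bits below the lowest set bit.)

2999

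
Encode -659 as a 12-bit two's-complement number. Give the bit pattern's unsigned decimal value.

3437

659 in 12 bits: 001010010011
Invert: 110101101100
Add 1:  110101101101 = 3437
(Check: 2^12 - 659 = 4096 - 659 = 3437.)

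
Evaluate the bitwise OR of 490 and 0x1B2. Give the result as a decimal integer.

490 = 111101010
0x1B2 = 110110010
 OR → 111111010 = 506

506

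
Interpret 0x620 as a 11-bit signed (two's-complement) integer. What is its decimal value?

-480

pattern = 11000100000 (MSB is 1 ⇒ negative)
Invert: 00111011111, add 1 → 00111100000 = 480, so the value is -480.
(Equivalently: 1568 - 2^11 = 1568 - 2048 = -480.)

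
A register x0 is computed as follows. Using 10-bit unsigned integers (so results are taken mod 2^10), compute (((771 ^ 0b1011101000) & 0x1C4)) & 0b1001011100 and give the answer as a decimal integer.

64

771 = 1100000011
0b1011101000 = 1011101000
→ ^ → 0111101011 = 491
0x1C4 = 0111000100
→ & → 0111000000 = 448
0b1001011100 = 1001011100
→ & → 0001000000 = 64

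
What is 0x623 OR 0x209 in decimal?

1579

0x623 = 11000100011
0x209 = 01000001001
 OR → 11000101011 = 1579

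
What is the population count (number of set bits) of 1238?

6

1238 = 10011010110
Count the 1s: 1 + 1 + 1 + 1 + 1 + 1 = 6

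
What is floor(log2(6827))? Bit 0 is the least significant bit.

6827 = 1101010101011
The topmost 1 is at position 12 (since 2^12 = 4096 ≤ 6827 < 8192).

12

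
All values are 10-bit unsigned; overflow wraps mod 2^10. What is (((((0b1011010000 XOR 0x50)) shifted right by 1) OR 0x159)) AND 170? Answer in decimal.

0b1011010000 = 1011010000
0x50 = 0001010000
→ XOR → 1010000000 = 640
→ shifted right by 1 → 0101000000 = 320
0x159 = 0101011001
→ OR → 0101011001 = 345
170 = 0010101010
→ AND → 0000001000 = 8

8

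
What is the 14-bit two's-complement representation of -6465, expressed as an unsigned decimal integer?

9919

6465 in 14 bits: 01100101000001
Invert: 10011010111110
Add 1:  10011010111111 = 9919
(Check: 2^14 - 6465 = 16384 - 6465 = 9919.)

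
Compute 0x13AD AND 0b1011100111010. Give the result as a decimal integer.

4904

0x13AD = 1001110101101
b = 1011100111010
AND → 1001100101000 = 4904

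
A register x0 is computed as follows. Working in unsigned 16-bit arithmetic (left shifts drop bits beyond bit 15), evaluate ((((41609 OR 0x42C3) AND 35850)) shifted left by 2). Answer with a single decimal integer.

40

41609 = 1010001010001001
0x42C3 = 0100001011000011
→ OR → 1110001011001011 = 58059
35850 = 1000110000001010
→ AND → 1000000000001010 = 32778
→ shifted left by 2 (mod 2^16) → 0000000000101000 = 40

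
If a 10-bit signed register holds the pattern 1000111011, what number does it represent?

pattern = 1000111011 (MSB is 1 ⇒ negative)
Invert: 0111000100, add 1 → 0111000101 = 453, so the value is -453.
(Equivalently: 571 - 2^10 = 571 - 1024 = -453.)

-453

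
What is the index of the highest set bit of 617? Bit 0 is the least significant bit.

617 = 1001101001
The topmost 1 is at position 9 (since 2^9 = 512 ≤ 617 < 1024).

9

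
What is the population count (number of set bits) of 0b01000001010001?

n = 1000001010001
Count the 1s: 1 + 1 + 1 + 1 = 4

4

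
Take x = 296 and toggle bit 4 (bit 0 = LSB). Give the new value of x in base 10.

312

x = 00100101000
bit 4 is currently 0; toggle it via x ^ (1 << 4) = x ^ 16
→ 00100111000 = 312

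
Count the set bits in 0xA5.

4

0xA5 = 10100101
Count the 1s: 1 + 1 + 1 + 1 = 4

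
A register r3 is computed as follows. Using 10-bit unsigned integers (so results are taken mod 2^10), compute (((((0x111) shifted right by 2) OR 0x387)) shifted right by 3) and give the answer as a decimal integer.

0x111 = 0100010001
→ shifted right by 2 → 0001000100 = 68
0x387 = 1110000111
→ OR → 1111000111 = 967
→ shifted right by 3 → 0001111000 = 120

120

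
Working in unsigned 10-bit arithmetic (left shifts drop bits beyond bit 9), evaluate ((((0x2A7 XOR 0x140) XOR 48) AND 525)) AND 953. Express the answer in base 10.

0x2A7 = 1010100111
0x140 = 0101000000
→ XOR → 1111100111 = 999
48 = 0000110000
→ XOR → 1111010111 = 983
525 = 1000001101
→ AND → 1000000101 = 517
953 = 1110111001
→ AND → 1000000001 = 513

513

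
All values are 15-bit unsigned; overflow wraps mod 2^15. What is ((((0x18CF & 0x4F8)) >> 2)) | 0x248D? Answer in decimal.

9407

0x18CF = 001100011001111
0x4F8 = 000010011111000
→ & → 000000011001000 = 200
→ >> 2 → 000000000110010 = 50
0x248D = 010010010001101
→ | → 010010010111111 = 9407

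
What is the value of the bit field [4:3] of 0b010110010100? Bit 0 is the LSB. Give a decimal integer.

2

v = 010110010100
Shift right by 3: 010110010
Mask low 2 bits: 10 = 2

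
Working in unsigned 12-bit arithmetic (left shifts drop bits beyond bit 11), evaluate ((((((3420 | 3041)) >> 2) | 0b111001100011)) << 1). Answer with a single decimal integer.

3420 = 110101011100
3041 = 101111100001
→ | → 111111111101 = 4093
→ >> 2 → 001111111111 = 1023
0b111001100011 = 111001100011
→ | → 111111111111 = 4095
→ << 1 (mod 2^12) → 111111111110 = 4094

4094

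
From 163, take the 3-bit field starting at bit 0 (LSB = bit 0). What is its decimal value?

v = 0010100011
Shift right by 0: 0010100011
Mask low 3 bits: 011 = 3

3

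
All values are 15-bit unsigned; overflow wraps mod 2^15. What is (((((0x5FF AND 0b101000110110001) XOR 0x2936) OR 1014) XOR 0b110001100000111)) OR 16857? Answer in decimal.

0x5FF = 000010111111111
0b101000110110001 = 101000110110001
→ AND → 000000110110001 = 433
0x2936 = 010100100110110
→ XOR → 010100010000111 = 10375
1014 = 000001111110110
→ OR → 010101111110111 = 11255
0b110001100000111 = 110001100000111
→ XOR → 100100011110000 = 18672
16857 = 100000111011001
→ OR → 100100111111001 = 18937

18937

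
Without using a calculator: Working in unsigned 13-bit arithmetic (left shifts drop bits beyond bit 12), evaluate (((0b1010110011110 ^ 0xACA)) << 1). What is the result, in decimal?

7848

0b1010110011110 = 1010110011110
0xACA = 0101011001010
→ ^ → 1111101010100 = 8020
→ << 1 (mod 2^13) → 1111010101000 = 7848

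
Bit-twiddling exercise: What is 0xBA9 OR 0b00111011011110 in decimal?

0xBA9 = 101110101001
b = 111011011110
 OR → 111111111111 = 4095

4095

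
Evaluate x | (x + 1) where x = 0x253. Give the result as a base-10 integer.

599

x = 1001010011 = 595
x + 1 = 1001010100
OR    = 1001010111 = 599
(x | (x + 1) sets the lowest cleared bit.)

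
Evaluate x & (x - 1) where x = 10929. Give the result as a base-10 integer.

10928

x = 10101010110001 = 10929
x - 1 = 10101010110000
AND   = 10101010110000 = 10928
(x & (x - 1) clears the lowest set bit of x.)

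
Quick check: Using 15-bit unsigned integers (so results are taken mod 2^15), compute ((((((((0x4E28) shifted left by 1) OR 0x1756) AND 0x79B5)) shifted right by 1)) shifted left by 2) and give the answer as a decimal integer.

0x4E28 = 100111000101000
→ shifted left by 1 (mod 2^15) → 001110001010000 = 7248
0x1756 = 001011101010110
→ OR → 001111101010110 = 8022
0x79B5 = 111100110110101
→ AND → 001100100010100 = 6420
→ shifted right by 1 → 000110010001010 = 3210
→ shifted left by 2 (mod 2^15) → 011001000101000 = 12840

12840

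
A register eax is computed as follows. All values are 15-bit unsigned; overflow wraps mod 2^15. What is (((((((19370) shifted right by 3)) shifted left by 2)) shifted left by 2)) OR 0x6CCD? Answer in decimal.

32733

19370 = 100101110101010
→ shifted right by 3 → 000100101110101 = 2421
→ shifted left by 2 (mod 2^15) → 010010111010100 = 9684
→ shifted left by 2 (mod 2^15) → 001011101010000 = 5968
0x6CCD = 110110011001101
→ OR → 111111111011101 = 32733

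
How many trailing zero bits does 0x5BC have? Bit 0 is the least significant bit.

0x5BC = 10110111100
Trailing zeros: 2, so the lowest set bit is bit 2 (value 4).

2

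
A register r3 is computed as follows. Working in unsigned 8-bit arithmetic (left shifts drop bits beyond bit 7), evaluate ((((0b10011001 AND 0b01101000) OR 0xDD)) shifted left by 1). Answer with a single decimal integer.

186

0b10011001 = 10011001
0b01101000 = 01101000
→ AND → 00001000 = 8
0xDD = 11011101
→ OR → 11011101 = 221
→ shifted left by 1 (mod 2^8) → 10111010 = 186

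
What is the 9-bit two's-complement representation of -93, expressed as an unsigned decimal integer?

93 in 9 bits: 001011101
Invert: 110100010
Add 1:  110100011 = 419
(Check: 2^9 - 93 = 512 - 93 = 419.)

419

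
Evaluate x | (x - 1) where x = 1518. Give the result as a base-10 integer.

1519

x = 10111101110 = 1518
x - 1 = 10111101101
OR    = 10111101111 = 1519
(x | (x - 1) sets all bits below the lowest set bit.)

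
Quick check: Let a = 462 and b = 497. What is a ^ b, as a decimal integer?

462 = 111001110
497 = 111110001
XOR → 000111111 = 63

63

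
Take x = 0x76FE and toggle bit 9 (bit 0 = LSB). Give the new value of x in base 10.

x = 0111011011111110
bit 9 is currently 1; toggle it via x ^ (1 << 9) = x ^ 512
→ 0111010011111110 = 29950

29950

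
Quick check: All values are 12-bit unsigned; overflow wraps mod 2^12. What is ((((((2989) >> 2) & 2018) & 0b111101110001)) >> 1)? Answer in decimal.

2989 = 101110101101
→ >> 2 → 001011101011 = 747
2018 = 011111100010
→ & → 001011100010 = 738
0b111101110001 = 111101110001
→ & → 001001100000 = 608
→ >> 1 → 000100110000 = 304

304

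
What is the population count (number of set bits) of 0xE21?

5

0xE21 = 111000100001
Count the 1s: 1 + 1 + 1 + 1 + 1 = 5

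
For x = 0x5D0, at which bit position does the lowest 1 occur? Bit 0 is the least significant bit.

4

0x5D0 = 10111010000
Trailing zeros: 4, so the lowest set bit is bit 4 (value 16).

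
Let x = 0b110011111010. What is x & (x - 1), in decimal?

x = 110011111010 = 3322
x - 1 = 110011111001
AND   = 110011111000 = 3320
(x & (x - 1) clears the lowest set bit of x.)

3320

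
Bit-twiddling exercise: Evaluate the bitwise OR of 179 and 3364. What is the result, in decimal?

3511

179 = 000010110011
3364 = 110100100100
 OR → 110110110111 = 3511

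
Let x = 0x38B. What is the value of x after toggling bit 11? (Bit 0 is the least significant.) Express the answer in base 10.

x = 0001110001011
bit 11 is currently 0; toggle it via x ^ (1 << 11) = x ^ 2048
→ 0101110001011 = 2955

2955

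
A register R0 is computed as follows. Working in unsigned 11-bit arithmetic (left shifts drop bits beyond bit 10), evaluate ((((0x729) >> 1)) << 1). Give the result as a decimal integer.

0x729 = 11100101001
→ >> 1 → 01110010100 = 916
→ << 1 (mod 2^11) → 11100101000 = 1832

1832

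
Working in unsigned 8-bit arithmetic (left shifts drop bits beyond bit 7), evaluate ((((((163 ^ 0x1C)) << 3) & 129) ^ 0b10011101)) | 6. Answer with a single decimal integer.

163 = 10100011
0x1C = 00011100
→ ^ → 10111111 = 191
→ << 3 (mod 2^8) → 11111000 = 248
129 = 10000001
→ & → 10000000 = 128
0b10011101 = 10011101
→ ^ → 00011101 = 29
6 = 00000110
→ | → 00011111 = 31

31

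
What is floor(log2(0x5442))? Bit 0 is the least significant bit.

0x5442 = 101010001000010
The topmost 1 is at position 14 (since 2^14 = 16384 ≤ 21570 < 32768).

14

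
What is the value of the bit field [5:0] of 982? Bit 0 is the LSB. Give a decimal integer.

v = 000001111010110
Shift right by 0: 000001111010110
Mask low 6 bits: 010110 = 22

22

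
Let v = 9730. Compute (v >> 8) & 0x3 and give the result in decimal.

v = 10011000000010
Shift right by 8: 100110
Mask low 2 bits: 10 = 2

2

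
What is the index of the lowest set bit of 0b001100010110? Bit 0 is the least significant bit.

1

0b001100010110 = 1100010110
Trailing zeros: 1, so the lowest set bit is bit 1 (value 2).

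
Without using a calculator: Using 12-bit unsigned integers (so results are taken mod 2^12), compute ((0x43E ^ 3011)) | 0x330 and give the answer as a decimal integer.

0x43E = 010000111110
3011 = 101111000011
→ ^ → 111111111101 = 4093
0x330 = 001100110000
→ | → 111111111101 = 4093

4093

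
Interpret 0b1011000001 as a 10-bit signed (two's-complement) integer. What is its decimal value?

-319

pattern = 1011000001 (MSB is 1 ⇒ negative)
Invert: 0100111110, add 1 → 0100111111 = 319, so the value is -319.
(Equivalently: 705 - 2^10 = 705 - 1024 = -319.)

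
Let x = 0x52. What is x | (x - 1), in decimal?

x = 1010010 = 82
x - 1 = 1010001
OR    = 1010011 = 83
(x | (x - 1) sets all bits below the lowest set bit.)

83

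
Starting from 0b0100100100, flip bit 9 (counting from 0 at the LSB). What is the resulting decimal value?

x = 0100100100
bit 9 is currently 0; toggle it via x ^ (1 << 9) = x ^ 512
→ 1100100100 = 804

804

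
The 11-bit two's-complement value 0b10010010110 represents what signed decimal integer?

-874

pattern = 10010010110 (MSB is 1 ⇒ negative)
Invert: 01101101001, add 1 → 01101101010 = 874, so the value is -874.
(Equivalently: 1174 - 2^11 = 1174 - 2048 = -874.)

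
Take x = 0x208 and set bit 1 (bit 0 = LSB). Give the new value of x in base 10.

522

x = 1000001000
bit 1 is currently 0; set it via x | (1 << 1) = x | 2
→ 1000001010 = 522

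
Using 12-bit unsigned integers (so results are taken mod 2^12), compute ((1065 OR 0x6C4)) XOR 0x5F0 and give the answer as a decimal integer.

1065 = 010000101001
0x6C4 = 011011000100
→ OR → 011011101101 = 1773
0x5F0 = 010111110000
→ XOR → 001100011101 = 797

797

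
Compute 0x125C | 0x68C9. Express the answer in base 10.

0x125C = 001001001011100
0x68C9 = 110100011001001
 OR → 111101011011101 = 31453

31453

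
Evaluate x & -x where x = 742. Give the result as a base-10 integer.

2

x = 1011100110 = 742
-x (two's complement) = …0100011010
AND   = 0000000010 = 2
(x & -x isolates the lowest set bit of x.)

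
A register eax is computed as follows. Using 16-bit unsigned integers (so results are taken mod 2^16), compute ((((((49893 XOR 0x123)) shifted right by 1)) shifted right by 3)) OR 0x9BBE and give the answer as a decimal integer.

40894

49893 = 1100001011100101
0x123 = 0000000100100011
→ XOR → 1100001111000110 = 50118
→ shifted right by 1 → 0110000111100011 = 25059
→ shifted right by 3 → 0000110000111100 = 3132
0x9BBE = 1001101110111110
→ OR → 1001111110111110 = 40894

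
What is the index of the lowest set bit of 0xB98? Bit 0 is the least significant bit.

3

0xB98 = 101110011000
Trailing zeros: 3, so the lowest set bit is bit 3 (value 8).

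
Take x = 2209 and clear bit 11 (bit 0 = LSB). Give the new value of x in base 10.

x = 100010100001
bit 11 is currently 1; clear it via x & ~(1 << 11) = x & ~2048
→ 000010100001 = 161

161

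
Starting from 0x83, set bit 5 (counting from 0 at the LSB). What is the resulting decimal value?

163

x = 10000011
bit 5 is currently 0; set it via x | (1 << 5) = x | 32
→ 10100011 = 163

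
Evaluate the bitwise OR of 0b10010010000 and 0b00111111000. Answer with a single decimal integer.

1528

a = 10010010000
b = 00111111000
 OR → 10111111000 = 1528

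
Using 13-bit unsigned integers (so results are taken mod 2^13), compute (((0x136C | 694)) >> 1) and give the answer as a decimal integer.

2559

0x136C = 1001101101100
694 = 0001010110110
→ | → 1001111111110 = 5118
→ >> 1 → 0100111111111 = 2559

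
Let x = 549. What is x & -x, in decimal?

1

x = 1000100101 = 549
-x (two's complement) = …0111011011
AND   = 0000000001 = 1
(x & -x isolates the lowest set bit of x.)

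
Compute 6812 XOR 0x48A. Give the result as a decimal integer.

7702

6812 = 1101010011100
0x48A = 0010010001010
XOR → 1111000010110 = 7702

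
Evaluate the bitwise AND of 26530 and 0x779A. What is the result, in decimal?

26530 = 110011110100010
0x779A = 111011110011010
AND → 110011110000010 = 26498

26498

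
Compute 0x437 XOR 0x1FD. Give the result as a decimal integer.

1482

0x437 = 10000110111
0x1FD = 00111111101
XOR → 10111001010 = 1482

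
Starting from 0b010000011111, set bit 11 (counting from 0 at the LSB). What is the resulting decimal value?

3103

x = 010000011111
bit 11 is currently 0; set it via x | (1 << 11) = x | 2048
→ 110000011111 = 3103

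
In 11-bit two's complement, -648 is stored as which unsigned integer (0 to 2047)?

1400

648 in 11 bits: 01010001000
Invert: 10101110111
Add 1:  10101111000 = 1400
(Check: 2^11 - 648 = 2048 - 648 = 1400.)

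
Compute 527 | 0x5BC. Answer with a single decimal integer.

527 = 01000001111
0x5BC = 10110111100
 OR → 11110111111 = 1983

1983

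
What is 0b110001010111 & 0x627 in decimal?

a = 110001010111
0x627 = 011000100111
AND → 010000000111 = 1031

1031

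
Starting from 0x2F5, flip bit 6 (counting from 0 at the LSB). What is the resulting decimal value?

693

x = 1011110101
bit 6 is currently 1; toggle it via x ^ (1 << 6) = x ^ 64
→ 1010110101 = 693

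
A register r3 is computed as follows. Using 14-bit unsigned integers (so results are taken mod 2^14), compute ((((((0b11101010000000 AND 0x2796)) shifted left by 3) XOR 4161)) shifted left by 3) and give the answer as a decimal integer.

8712

0b11101010000000 = 11101010000000
0x2796 = 10011110010110
→ AND → 10001010000000 = 8832
→ shifted left by 3 (mod 2^14) → 01010000000000 = 5120
4161 = 01000001000001
→ XOR → 00010001000001 = 1089
→ shifted left by 3 (mod 2^14) → 10001000001000 = 8712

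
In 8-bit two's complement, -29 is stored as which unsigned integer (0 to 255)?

227

29 in 8 bits: 00011101
Invert: 11100010
Add 1:  11100011 = 227
(Check: 2^8 - 29 = 256 - 29 = 227.)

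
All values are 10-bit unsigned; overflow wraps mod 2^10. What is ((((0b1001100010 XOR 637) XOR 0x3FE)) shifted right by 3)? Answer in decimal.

0b1001100010 = 1001100010
637 = 1001111101
→ XOR → 0000011111 = 31
0x3FE = 1111111110
→ XOR → 1111100001 = 993
→ shifted right by 3 → 0001111100 = 124

124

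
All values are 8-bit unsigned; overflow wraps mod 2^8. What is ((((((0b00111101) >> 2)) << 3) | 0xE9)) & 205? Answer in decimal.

0b00111101 = 00111101
→ >> 2 → 00001111 = 15
→ << 3 (mod 2^8) → 01111000 = 120
0xE9 = 11101001
→ | → 11111001 = 249
205 = 11001101
→ & → 11001001 = 201

201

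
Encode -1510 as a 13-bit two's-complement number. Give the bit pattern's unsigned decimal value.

6682

1510 in 13 bits: 0010111100110
Invert: 1101000011001
Add 1:  1101000011010 = 6682
(Check: 2^13 - 1510 = 8192 - 1510 = 6682.)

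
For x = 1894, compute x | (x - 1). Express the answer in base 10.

1895

x = 11101100110 = 1894
x - 1 = 11101100101
OR    = 11101100111 = 1895
(x | (x - 1) sets all bits below the lowest set bit.)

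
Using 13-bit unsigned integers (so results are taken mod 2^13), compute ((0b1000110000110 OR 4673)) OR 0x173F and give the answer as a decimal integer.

0b1000110000110 = 1000110000110
4673 = 1001001000001
→ OR → 1001111000111 = 5063
0x173F = 1011100111111
→ OR → 1011111111111 = 6143

6143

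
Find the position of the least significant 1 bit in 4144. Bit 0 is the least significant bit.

4

4144 = 1000000110000
Trailing zeros: 4, so the lowest set bit is bit 4 (value 16).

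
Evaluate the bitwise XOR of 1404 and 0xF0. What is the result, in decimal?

1420

1404 = 10101111100
0xF0 = 00011110000
XOR → 10110001100 = 1420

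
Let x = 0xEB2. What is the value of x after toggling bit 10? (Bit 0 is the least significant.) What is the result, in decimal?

x = 111010110010
bit 10 is currently 1; toggle it via x ^ (1 << 10) = x ^ 1024
→ 101010110010 = 2738

2738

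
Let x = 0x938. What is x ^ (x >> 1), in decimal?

3492

x = 100100111000 = 2360
x>>1 = 010010011100
XOR  = 110110100100 = 3492
(x ^ (x >> 1) gives the standard binary-reflected Gray code of x.)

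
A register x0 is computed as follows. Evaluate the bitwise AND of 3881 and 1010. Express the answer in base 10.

800

3881 = 111100101001
1010 = 001111110010
AND → 001100100000 = 800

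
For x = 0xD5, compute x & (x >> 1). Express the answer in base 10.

64

x = 11010101 = 213
x>>1 = 01101010
AND  = 01000000 = 64
(x & (x >> 1) has a 1 wherever x has two consecutive 1 bits.)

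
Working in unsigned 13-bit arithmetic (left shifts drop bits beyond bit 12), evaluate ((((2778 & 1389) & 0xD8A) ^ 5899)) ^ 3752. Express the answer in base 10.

6571

2778 = 0101011011010
1389 = 0010101101101
→ & → 0000001001000 = 72
0xD8A = 0110110001010
→ & → 0000000001000 = 8
5899 = 1011100001011
→ ^ → 1011100000011 = 5891
3752 = 0111010101000
→ ^ → 1100110101011 = 6571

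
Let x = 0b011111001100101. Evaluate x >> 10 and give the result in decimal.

15

x = 11111001100101
shift right by 10 → 00000000001111 = 15
(equivalently, floor(15973 / 1024))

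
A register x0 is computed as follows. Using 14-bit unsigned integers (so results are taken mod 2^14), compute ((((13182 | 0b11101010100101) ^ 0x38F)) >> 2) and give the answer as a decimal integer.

3612

13182 = 11001101111110
0b11101010100101 = 11101010100101
→ | → 11101111111111 = 15359
0x38F = 00001110001111
→ ^ → 11100001110000 = 14448
→ >> 2 → 00111000011100 = 3612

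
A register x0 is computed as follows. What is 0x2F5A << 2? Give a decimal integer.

0x2F5A = 0010111101011010
shift left by 2 → 1011110101101000 = 48488
(equivalently, 12122 × 2^2 = 12122 × 4)

48488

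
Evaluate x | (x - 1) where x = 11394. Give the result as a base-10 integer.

11395

x = 10110010000010 = 11394
x - 1 = 10110010000001
OR    = 10110010000011 = 11395
(x | (x - 1) sets all bits below the lowest set bit.)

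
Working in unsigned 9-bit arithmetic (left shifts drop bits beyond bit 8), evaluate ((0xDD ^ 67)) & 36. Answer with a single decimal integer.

4

0xDD = 011011101
67 = 001000011
→ ^ → 010011110 = 158
36 = 000100100
→ & → 000000100 = 4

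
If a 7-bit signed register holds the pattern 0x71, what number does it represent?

pattern = 1110001 (MSB is 1 ⇒ negative)
Invert: 0001110, add 1 → 0001111 = 15, so the value is -15.
(Equivalently: 113 - 2^7 = 113 - 128 = -15.)

-15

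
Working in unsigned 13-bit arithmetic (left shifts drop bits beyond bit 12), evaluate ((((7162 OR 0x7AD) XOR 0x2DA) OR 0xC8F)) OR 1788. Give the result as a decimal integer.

8191

7162 = 1101111111010
0x7AD = 0011110101101
→ OR → 1111111111111 = 8191
0x2DA = 0001011011010
→ XOR → 1110100100101 = 7461
0xC8F = 0110010001111
→ OR → 1110110101111 = 7599
1788 = 0011011111100
→ OR → 1111111111111 = 8191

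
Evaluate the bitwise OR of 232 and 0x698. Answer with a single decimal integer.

1784

232 = 00011101000
0x698 = 11010011000
 OR → 11011111000 = 1784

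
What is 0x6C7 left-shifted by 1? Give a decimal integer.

3470

0x6C7 = 011011000111
shift left by 1 → 110110001110 = 3470
(equivalently, 1735 × 2^1 = 1735 × 2)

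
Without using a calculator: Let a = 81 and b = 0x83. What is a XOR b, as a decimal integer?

81 = 01010001
0x83 = 10000011
XOR → 11010010 = 210

210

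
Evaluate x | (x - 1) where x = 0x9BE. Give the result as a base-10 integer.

2495

x = 100110111110 = 2494
x - 1 = 100110111101
OR    = 100110111111 = 2495
(x | (x - 1) sets all bits below the lowest set bit.)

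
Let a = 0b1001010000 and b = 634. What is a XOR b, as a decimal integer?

a = 1001010000
634 = 1001111010
XOR → 0000101010 = 42

42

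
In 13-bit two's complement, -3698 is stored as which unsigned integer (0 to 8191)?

4494

3698 in 13 bits: 0111001110010
Invert: 1000110001101
Add 1:  1000110001110 = 4494
(Check: 2^13 - 3698 = 8192 - 3698 = 4494.)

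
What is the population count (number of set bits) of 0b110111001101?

n = 110111001101
Count the 1s: 1 + 1 + 1 + 1 + 1 + 1 + 1 + 1 = 8

8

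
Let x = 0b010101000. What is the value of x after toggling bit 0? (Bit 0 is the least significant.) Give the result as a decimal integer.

x = 010101000
bit 0 is currently 0; toggle it via x ^ (1 << 0) = x ^ 1
→ 010101001 = 169

169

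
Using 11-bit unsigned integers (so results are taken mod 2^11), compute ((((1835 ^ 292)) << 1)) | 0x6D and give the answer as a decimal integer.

1151

1835 = 11100101011
292 = 00100100100
→ ^ → 11000001111 = 1551
→ << 1 (mod 2^11) → 10000011110 = 1054
0x6D = 00001101101
→ | → 10001111111 = 1151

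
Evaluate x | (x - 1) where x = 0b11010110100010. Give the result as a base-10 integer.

13731

x = 11010110100010 = 13730
x - 1 = 11010110100001
OR    = 11010110100011 = 13731
(x | (x - 1) sets all bits below the lowest set bit.)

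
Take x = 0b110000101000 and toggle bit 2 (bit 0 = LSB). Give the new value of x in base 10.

3116

x = 110000101000
bit 2 is currently 0; toggle it via x ^ (1 << 2) = x ^ 4
→ 110000101100 = 3116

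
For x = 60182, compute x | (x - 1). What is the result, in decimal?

x = 1110101100010110 = 60182
x - 1 = 1110101100010101
OR    = 1110101100010111 = 60183
(x | (x - 1) sets all bits below the lowest set bit.)

60183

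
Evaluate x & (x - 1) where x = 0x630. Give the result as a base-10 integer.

x = 11000110000 = 1584
x - 1 = 11000101111
AND   = 11000100000 = 1568
(x & (x - 1) clears the lowest set bit of x.)

1568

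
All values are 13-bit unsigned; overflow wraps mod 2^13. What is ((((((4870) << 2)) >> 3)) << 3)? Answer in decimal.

3096

4870 = 1001100000110
→ << 2 (mod 2^13) → 0110000011000 = 3096
→ >> 3 → 0000110000011 = 387
→ << 3 (mod 2^13) → 0110000011000 = 3096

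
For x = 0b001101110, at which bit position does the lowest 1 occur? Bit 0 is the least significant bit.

0b001101110 = 1101110
Trailing zeros: 1, so the lowest set bit is bit 1 (value 2).

1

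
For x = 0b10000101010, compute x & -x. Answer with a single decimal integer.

x = 10000101010 = 1066
-x (two's complement) = …01111010110
AND   = 00000000010 = 2
(x & -x isolates the lowest set bit of x.)

2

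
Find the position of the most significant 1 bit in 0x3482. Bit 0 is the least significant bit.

13

0x3482 = 11010010000010
The topmost 1 is at position 13 (since 2^13 = 8192 ≤ 13442 < 16384).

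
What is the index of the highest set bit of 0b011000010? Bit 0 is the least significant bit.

7

0b011000010 = 11000010
The topmost 1 is at position 7 (since 2^7 = 128 ≤ 194 < 256).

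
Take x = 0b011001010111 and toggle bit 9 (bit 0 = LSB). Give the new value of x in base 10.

x = 011001010111
bit 9 is currently 1; toggle it via x ^ (1 << 9) = x ^ 512
→ 010001010111 = 1111

1111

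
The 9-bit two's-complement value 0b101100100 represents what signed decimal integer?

pattern = 101100100 (MSB is 1 ⇒ negative)
Invert: 010011011, add 1 → 010011100 = 156, so the value is -156.
(Equivalently: 356 - 2^9 = 356 - 512 = -156.)

-156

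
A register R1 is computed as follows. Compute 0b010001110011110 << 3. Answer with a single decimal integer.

72944

x = 00010001110011110
shift left by 3 → 10001110011110000 = 72944
(equivalently, 9118 × 2^3 = 9118 × 8)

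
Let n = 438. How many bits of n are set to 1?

438 = 110110110
Count the 1s: 1 + 1 + 1 + 1 + 1 + 1 = 6

6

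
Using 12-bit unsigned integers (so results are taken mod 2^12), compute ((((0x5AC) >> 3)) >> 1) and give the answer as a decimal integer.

90

0x5AC = 010110101100
→ >> 3 → 000010110101 = 181
→ >> 1 → 000001011010 = 90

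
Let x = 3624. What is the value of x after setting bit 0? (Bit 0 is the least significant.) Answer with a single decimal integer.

3625

x = 111000101000
bit 0 is currently 0; set it via x | (1 << 0) = x | 1
→ 111000101001 = 3625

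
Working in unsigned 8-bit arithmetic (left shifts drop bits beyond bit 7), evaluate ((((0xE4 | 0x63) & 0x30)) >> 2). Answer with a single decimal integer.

0xE4 = 11100100
0x63 = 01100011
→ | → 11100111 = 231
0x30 = 00110000
→ & → 00100000 = 32
→ >> 2 → 00001000 = 8

8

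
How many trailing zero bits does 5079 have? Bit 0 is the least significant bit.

5079 = 1001111010111
Trailing zeros: 0, so the lowest set bit is bit 0 (value 1).

0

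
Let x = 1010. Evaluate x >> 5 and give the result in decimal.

31

1010 = 1111110010
shift right by 5 → 0000011111 = 31
(equivalently, floor(1010 / 32))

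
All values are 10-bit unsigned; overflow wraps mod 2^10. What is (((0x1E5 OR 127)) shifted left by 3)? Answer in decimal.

1016

0x1E5 = 0111100101
127 = 0001111111
→ OR → 0111111111 = 511
→ shifted left by 3 (mod 2^10) → 1111111000 = 1016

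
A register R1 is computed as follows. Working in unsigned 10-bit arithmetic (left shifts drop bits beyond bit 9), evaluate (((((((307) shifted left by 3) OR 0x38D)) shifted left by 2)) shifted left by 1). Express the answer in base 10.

232

307 = 0100110011
→ shifted left by 3 (mod 2^10) → 0110011000 = 408
0x38D = 1110001101
→ OR → 1110011101 = 925
→ shifted left by 2 (mod 2^10) → 1001110100 = 628
→ shifted left by 1 (mod 2^10) → 0011101000 = 232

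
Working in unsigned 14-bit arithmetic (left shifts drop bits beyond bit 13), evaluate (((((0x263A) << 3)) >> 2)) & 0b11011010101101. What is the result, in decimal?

0x263A = 10011000111010
→ << 3 (mod 2^14) → 11000111010000 = 12752
→ >> 2 → 00110001110100 = 3188
0b11011010101101 = 11011010101101
→ & → 00010000100100 = 1060

1060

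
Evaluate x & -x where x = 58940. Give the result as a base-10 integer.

4

x = 1110011000111100 = 58940
-x (two's complement) = …0001100111000100
AND   = 0000000000000100 = 4
(x & -x isolates the lowest set bit of x.)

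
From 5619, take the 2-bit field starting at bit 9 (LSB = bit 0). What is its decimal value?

v = 1010111110011
Shift right by 9: 1010
Mask low 2 bits: 10 = 2

2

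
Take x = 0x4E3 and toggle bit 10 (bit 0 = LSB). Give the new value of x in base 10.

x = 10011100011
bit 10 is currently 1; toggle it via x ^ (1 << 10) = x ^ 1024
→ 00011100011 = 227

227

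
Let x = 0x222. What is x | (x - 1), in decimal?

547

x = 1000100010 = 546
x - 1 = 1000100001
OR    = 1000100011 = 547
(x | (x - 1) sets all bits below the lowest set bit.)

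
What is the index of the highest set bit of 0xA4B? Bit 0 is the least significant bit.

0xA4B = 101001001011
The topmost 1 is at position 11 (since 2^11 = 2048 ≤ 2635 < 4096).

11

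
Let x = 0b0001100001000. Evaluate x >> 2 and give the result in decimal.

x = 1100001000
shift right by 2 → 0011000010 = 194
(equivalently, floor(776 / 4))

194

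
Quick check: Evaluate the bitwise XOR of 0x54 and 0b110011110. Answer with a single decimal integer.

0x54 = 001010100
b = 110011110
XOR → 111001010 = 458

458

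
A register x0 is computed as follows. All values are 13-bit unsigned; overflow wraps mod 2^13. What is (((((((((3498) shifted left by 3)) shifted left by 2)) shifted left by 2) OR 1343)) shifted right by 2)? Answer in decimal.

1359

3498 = 0110110101010
→ shifted left by 3 (mod 2^13) → 0110101010000 = 3408
→ shifted left by 2 (mod 2^13) → 1010101000000 = 5440
→ shifted left by 2 (mod 2^13) → 1010100000000 = 5376
1343 = 0010100111111
→ OR → 1010100111111 = 5439
→ shifted right by 2 → 0010101001111 = 1359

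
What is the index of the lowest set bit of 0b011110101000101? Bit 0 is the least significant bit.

0

0b011110101000101 = 11110101000101
Trailing zeros: 0, so the lowest set bit is bit 0 (value 1).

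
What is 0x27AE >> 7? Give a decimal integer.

79

0x27AE = 10011110101110
shift right by 7 → 00000001001111 = 79
(equivalently, floor(10158 / 128))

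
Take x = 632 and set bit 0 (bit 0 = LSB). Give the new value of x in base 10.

633

x = 0001001111000
bit 0 is currently 0; set it via x | (1 << 0) = x | 1
→ 0001001111001 = 633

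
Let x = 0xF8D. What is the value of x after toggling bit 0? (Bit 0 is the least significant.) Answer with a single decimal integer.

x = 111110001101
bit 0 is currently 1; toggle it via x ^ (1 << 0) = x ^ 1
→ 111110001100 = 3980

3980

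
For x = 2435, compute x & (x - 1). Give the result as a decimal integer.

2434

x = 100110000011 = 2435
x - 1 = 100110000010
AND   = 100110000010 = 2434
(x & (x - 1) clears the lowest set bit of x.)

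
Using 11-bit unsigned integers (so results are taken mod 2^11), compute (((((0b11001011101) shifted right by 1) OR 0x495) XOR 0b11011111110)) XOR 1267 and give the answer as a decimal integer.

1458

0b11001011101 = 11001011101
→ shifted right by 1 → 01100101110 = 814
0x495 = 10010010101
→ OR → 11110111111 = 1983
0b11011111110 = 11011111110
→ XOR → 00101000001 = 321
1267 = 10011110011
→ XOR → 10110110010 = 1458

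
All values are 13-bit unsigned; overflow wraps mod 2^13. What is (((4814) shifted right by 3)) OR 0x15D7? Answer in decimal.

4814 = 1001011001110
→ shifted right by 3 → 0001001011001 = 601
0x15D7 = 1010111010111
→ OR → 1011111011111 = 6111

6111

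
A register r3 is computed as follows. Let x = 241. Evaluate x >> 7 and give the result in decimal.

1

241 = 11110001
shift right by 7 → 00000001 = 1
(equivalently, floor(241 / 128))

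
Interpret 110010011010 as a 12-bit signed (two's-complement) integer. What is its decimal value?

pattern = 110010011010 (MSB is 1 ⇒ negative)
Invert: 001101100101, add 1 → 001101100110 = 870, so the value is -870.
(Equivalently: 3226 - 2^12 = 3226 - 4096 = -870.)

-870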